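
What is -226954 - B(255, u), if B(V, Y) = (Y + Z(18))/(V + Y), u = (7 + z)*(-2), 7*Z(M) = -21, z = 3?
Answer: -53334167/235 ≈ -2.2695e+5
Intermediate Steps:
Z(M) = -3 (Z(M) = (⅐)*(-21) = -3)
u = -20 (u = (7 + 3)*(-2) = 10*(-2) = -20)
B(V, Y) = (-3 + Y)/(V + Y) (B(V, Y) = (Y - 3)/(V + Y) = (-3 + Y)/(V + Y))
-226954 - B(255, u) = -226954 - (-3 - 20)/(255 - 20) = -226954 - (-23)/235 = -226954 - 1*(-23/235) = -226954 + 23/235 = -53334167/235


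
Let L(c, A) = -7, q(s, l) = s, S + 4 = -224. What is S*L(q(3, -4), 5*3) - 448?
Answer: 1148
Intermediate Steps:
S = -228 (S = -4 - 224 = -228)
S*L(q(3, -4), 5*3) - 448 = -228*(-7) - 448 = 1596 - 448 = 1148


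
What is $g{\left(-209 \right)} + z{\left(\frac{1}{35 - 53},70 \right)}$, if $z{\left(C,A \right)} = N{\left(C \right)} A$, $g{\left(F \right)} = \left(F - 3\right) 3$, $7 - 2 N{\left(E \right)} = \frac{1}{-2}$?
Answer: $- \frac{747}{2} \approx -373.5$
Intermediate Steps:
$N{\left(E \right)} = \frac{15}{4}$ ($N{\left(E \right)} = \frac{7}{2} - \frac{1}{2 \left(-2\right)} = \frac{7}{2} - - \frac{1}{4} = \frac{7}{2} + \frac{1}{4} = \frac{15}{4}$)
$g{\left(F \right)} = -9 + 3 F$ ($g{\left(F \right)} = \left(-3 + F\right) 3 = -9 + 3 F$)
$z{\left(C,A \right)} = \frac{15 A}{4}$
$g{\left(-209 \right)} + z{\left(\frac{1}{35 - 53},70 \right)} = \left(-9 + 3 \left(-209\right)\right) + \frac{15}{4} \cdot 70 = \left(-9 - 627\right) + \frac{525}{2} = -636 + \frac{525}{2} = - \frac{747}{2}$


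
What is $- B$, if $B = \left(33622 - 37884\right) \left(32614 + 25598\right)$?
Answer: $248099544$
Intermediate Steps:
$B = -248099544$ ($B = \left(-4262\right) 58212 = -248099544$)
$- B = \left(-1\right) \left(-248099544\right) = 248099544$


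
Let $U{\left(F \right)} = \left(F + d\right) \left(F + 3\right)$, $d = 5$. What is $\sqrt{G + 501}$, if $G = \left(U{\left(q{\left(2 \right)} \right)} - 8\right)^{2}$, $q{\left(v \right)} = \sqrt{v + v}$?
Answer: $\sqrt{1230} \approx 35.071$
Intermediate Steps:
$q{\left(v \right)} = \sqrt{2} \sqrt{v}$ ($q{\left(v \right)} = \sqrt{2 v} = \sqrt{2} \sqrt{v}$)
$U{\left(F \right)} = \left(3 + F\right) \left(5 + F\right)$ ($U{\left(F \right)} = \left(F + 5\right) \left(F + 3\right) = \left(5 + F\right) \left(3 + F\right) = \left(3 + F\right) \left(5 + F\right)$)
$G = 729$ ($G = \left(\left(15 + \left(\sqrt{2} \sqrt{2}\right)^{2} + 8 \sqrt{2} \sqrt{2}\right) - 8\right)^{2} = \left(\left(15 + 2^{2} + 8 \cdot 2\right) - 8\right)^{2} = \left(\left(15 + 4 + 16\right) - 8\right)^{2} = \left(35 - 8\right)^{2} = 27^{2} = 729$)
$\sqrt{G + 501} = \sqrt{729 + 501} = \sqrt{1230}$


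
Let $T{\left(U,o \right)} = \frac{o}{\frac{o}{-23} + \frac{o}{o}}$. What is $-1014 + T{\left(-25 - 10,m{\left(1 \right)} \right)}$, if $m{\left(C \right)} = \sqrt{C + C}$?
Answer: $- \frac{534332}{527} + \frac{529 \sqrt{2}}{527} \approx -1012.5$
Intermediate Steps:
$m{\left(C \right)} = \sqrt{2} \sqrt{C}$ ($m{\left(C \right)} = \sqrt{2 C} = \sqrt{2} \sqrt{C}$)
$T{\left(U,o \right)} = \frac{o}{1 - \frac{o}{23}}$ ($T{\left(U,o \right)} = \frac{o}{o \left(- \frac{1}{23}\right) + 1} = \frac{o}{- \frac{o}{23} + 1} = \frac{o}{1 - \frac{o}{23}}$)
$-1014 + T{\left(-25 - 10,m{\left(1 \right)} \right)} = -1014 - \frac{23 \sqrt{2} \sqrt{1}}{-23 + \sqrt{2} \sqrt{1}} = -1014 - \frac{23 \sqrt{2} \cdot 1}{-23 + \sqrt{2} \cdot 1} = -1014 - \frac{23 \sqrt{2}}{-23 + \sqrt{2}}$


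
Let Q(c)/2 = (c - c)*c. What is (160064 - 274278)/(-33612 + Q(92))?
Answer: 57107/16806 ≈ 3.3980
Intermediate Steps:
Q(c) = 0 (Q(c) = 2*((c - c)*c) = 2*(0*c) = 2*0 = 0)
(160064 - 274278)/(-33612 + Q(92)) = (160064 - 274278)/(-33612 + 0) = -114214/(-33612) = -114214*(-1/33612) = 57107/16806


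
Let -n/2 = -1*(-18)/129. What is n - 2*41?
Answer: -3538/43 ≈ -82.279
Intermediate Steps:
n = -12/43 (n = -2*(-1*(-18))/129 = -36/129 = -2*6/43 = -12/43 ≈ -0.27907)
n - 2*41 = -12/43 - 2*41 = -12/43 - 82 = -3538/43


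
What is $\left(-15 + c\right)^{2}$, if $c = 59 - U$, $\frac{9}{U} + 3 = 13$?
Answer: $\frac{185761}{100} \approx 1857.6$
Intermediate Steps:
$U = \frac{9}{10}$ ($U = \frac{9}{-3 + 13} = \frac{9}{10} \approx 0.9$)
$c = \frac{581}{10}$ ($c = 59 - \frac{9}{10} = \frac{581}{10} \approx 58.1$)
$\left(-15 + c\right)^{2} = \left(-15 + \frac{581}{10}\right)^{2} = \left(\frac{431}{10}\right)^{2} = \frac{185761}{100}$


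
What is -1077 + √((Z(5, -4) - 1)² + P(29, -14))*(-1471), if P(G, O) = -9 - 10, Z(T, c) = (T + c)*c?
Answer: -1077 - 1471*√6 ≈ -4680.2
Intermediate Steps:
Z(T, c) = c*(T + c)
P(G, O) = -19
-1077 + √((Z(5, -4) - 1)² + P(29, -14))*(-1471) = -1077 + √((-4*(5 - 4) - 1)² - 19)*(-1471) = -1077 + √((-4*1 - 1)² - 19)*(-1471) = -1077 + √((-4 - 1)² - 19)*(-1471) = -1077 + √((-5)² - 19)*(-1471) = -1077 + √(25 - 19)*(-1471) = -1077 + √6*(-1471) = -1077 - 1471*√6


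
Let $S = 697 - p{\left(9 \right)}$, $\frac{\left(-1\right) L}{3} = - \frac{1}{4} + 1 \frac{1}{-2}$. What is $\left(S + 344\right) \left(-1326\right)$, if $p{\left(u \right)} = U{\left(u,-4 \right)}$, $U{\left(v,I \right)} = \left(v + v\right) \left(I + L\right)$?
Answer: $-1422135$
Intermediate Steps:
$L = \frac{9}{4}$ ($L = - 3 \left(- \frac{1}{4} + 1 \frac{1}{-2}\right) = - 3 \left(\left(-1\right) \frac{1}{4} + 1 \left(- \frac{1}{2}\right)\right) = - 3 \left(- \frac{1}{4} - \frac{1}{2}\right) = \left(-3\right) \left(- \frac{3}{4}\right) = \frac{9}{4} \approx 2.25$)
$U{\left(v,I \right)} = 2 v \left(\frac{9}{4} + I\right)$ ($U{\left(v,I \right)} = \left(v + v\right) \left(I + \frac{9}{4}\right) = 2 v \left(\frac{9}{4} + I\right)$)
$p{\left(u \right)} = - \frac{7 u}{2}$ ($p{\left(u \right)} = \frac{u \left(9 + 4 \left(-4\right)\right)}{2} = \frac{u \left(9 - 16\right)}{2} = \frac{1}{2} u \left(-7\right) = - \frac{7 u}{2}$)
$S = \frac{1457}{2}$ ($S = 697 - \left(- \frac{7}{2}\right) 9 = 697 - - \frac{63}{2} = 697 + \frac{63}{2} = \frac{1457}{2} \approx 728.5$)
$\left(S + 344\right) \left(-1326\right) = \left(\frac{1457}{2} + 344\right) \left(-1326\right) = \frac{2145}{2} \left(-1326\right) = -1422135$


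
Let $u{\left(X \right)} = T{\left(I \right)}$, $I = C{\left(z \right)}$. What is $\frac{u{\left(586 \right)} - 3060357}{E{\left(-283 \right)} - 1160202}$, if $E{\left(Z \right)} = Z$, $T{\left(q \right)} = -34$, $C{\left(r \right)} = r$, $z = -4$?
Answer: $\frac{3060391}{1160485} \approx 2.6372$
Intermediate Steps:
$I = -4$
$u{\left(X \right)} = -34$
$\frac{u{\left(586 \right)} - 3060357}{E{\left(-283 \right)} - 1160202} = \frac{-34 - 3060357}{-283 - 1160202} = - \frac{3060391}{-1160485} = \left(-3060391\right) \left(- \frac{1}{1160485}\right) = \frac{3060391}{1160485}$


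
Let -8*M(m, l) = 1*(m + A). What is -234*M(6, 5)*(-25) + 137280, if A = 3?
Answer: 522795/4 ≈ 1.3070e+5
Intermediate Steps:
M(m, l) = -3/8 - m/8 (M(m, l) = -(m + 3)/8 = -(3 + m)/8 = -3/8 - m/8)
-234*M(6, 5)*(-25) + 137280 = -234*(-3/8 - ⅛*6)*(-25) + 137280 = -234*(-3/8 - ¾)*(-25) + 137280 = -(-1053)*(-25)/4 + 137280 = -234*225/8 + 137280 = -26325/4 + 137280 = 522795/4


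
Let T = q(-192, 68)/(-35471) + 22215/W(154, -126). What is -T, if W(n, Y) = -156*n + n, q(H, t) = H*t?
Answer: 95268309/169338554 ≈ 0.56259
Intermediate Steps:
W(n, Y) = -155*n
T = -95268309/169338554 (T = -192*68/(-35471) + 22215/((-155*154)) = -13056*(-1/35471) + 22215/(-23870) = 13056/35471 + 22215*(-1/23870) = 13056/35471 - 4443/4774 = -95268309/169338554 ≈ -0.56259)
-T = -1*(-95268309/169338554) = 95268309/169338554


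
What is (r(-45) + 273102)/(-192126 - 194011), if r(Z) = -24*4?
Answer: -273006/386137 ≈ -0.70702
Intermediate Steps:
r(Z) = -96
(r(-45) + 273102)/(-192126 - 194011) = (-96 + 273102)/(-192126 - 194011) = 273006/(-386137) = 273006*(-1/386137) = -273006/386137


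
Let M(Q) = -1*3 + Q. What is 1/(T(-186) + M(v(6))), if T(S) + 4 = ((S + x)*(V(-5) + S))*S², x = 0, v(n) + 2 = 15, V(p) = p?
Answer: 1/1229057502 ≈ 8.1363e-10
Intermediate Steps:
v(n) = 13 (v(n) = -2 + 15 = 13)
M(Q) = -3 + Q
T(S) = -4 + S³*(-5 + S) (T(S) = -4 + ((S + 0)*(-5 + S))*S² = -4 + (S*(-5 + S))*S² = -4 + S³*(-5 + S))
1/(T(-186) + M(v(6))) = 1/((-4 + (-186)⁴ - 5*(-186)³) + (-3 + 13)) = 1/((-4 + 1196883216 - 5*(-6434856)) + 10) = 1/((-4 + 1196883216 + 32174280) + 10) = 1/(1229057492 + 10) = 1/1229057502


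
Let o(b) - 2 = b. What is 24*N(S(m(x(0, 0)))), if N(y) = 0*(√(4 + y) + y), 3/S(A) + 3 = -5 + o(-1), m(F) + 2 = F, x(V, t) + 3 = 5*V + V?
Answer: 0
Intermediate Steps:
x(V, t) = -3 + 6*V (x(V, t) = -3 + (5*V + V) = -3 + 6*V)
o(b) = 2 + b
m(F) = -2 + F
S(A) = -3/7 (S(A) = 3/(-3 + (-5 + (2 - 1))) = 3/(-3 + (-5 + 1)) = 3/(-3 - 4) = 3/(-7) = 3*(-⅐) = -3/7)
N(y) = 0 (N(y) = 0*(y + √(4 + y)) = 0)
24*N(S(m(x(0, 0)))) = 24*0 = 0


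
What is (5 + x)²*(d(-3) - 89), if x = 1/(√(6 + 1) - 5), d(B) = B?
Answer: -166336/81 + 3910*√7/81 ≈ -1925.8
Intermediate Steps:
x = 1/(-5 + √7) (x = 1/(√7 - 5) = 1/(-5 + √7) ≈ -0.42476)
(5 + x)²*(d(-3) - 89) = (5 + (-5/18 - √7/18))²*(-3 - 89) = (85/18 - √7/18)²*(-92) = -92*(85/18 - √7/18)²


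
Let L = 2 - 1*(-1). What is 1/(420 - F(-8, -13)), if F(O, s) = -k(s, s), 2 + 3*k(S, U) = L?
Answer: 3/1261 ≈ 0.0023791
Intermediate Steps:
L = 3 (L = 2 + 1 = 3)
k(S, U) = ⅓ (k(S, U) = -⅔ + (⅓)*3 = -⅔ + 1 = ⅓)
F(O, s) = -⅓ (F(O, s) = -1*⅓ = -⅓)
1/(420 - F(-8, -13)) = 1/(420 - 1*(-⅓)) = 1/(420 + ⅓) = 1/(1261/3) = 3/1261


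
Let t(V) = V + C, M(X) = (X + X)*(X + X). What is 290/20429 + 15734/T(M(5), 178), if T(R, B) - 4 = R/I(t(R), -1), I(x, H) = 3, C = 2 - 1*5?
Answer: 482161069/1144024 ≈ 421.46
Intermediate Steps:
C = -3 (C = 2 - 5 = -3)
M(X) = 4*X² (M(X) = (2*X)*(2*X) = 4*X²)
t(V) = -3 + V (t(V) = V - 3 = -3 + V)
T(R, B) = 4 + R/3
290/20429 + 15734/T(M(5), 178) = 290/20429 + 15734/(4 + (4*5²)/3) = 290*(1/20429) + 15734/(4 + (4*25)/3) = 290/20429 + 15734/(4 + (⅓)*100) = 290/20429 + 15734/(4 + 100/3) = 290/20429 + 15734/(112/3) = 290/20429 + 15734*(3/112) = 290/20429 + 23601/56 = 482161069/1144024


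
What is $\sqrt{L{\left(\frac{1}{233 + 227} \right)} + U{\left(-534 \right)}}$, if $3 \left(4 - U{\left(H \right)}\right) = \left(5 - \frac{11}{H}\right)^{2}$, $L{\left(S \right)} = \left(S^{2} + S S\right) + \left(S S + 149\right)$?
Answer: $\frac{\sqrt{19631008308903}}{368460} \approx 12.025$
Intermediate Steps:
$L{\left(S \right)} = 149 + 3 S^{2}$ ($L{\left(S \right)} = \left(S^{2} + S^{2}\right) + \left(S^{2} + 149\right) = 2 S^{2} + \left(149 + S^{2}\right) = 149 + 3 S^{2}$)
$U{\left(H \right)} = 4 - \frac{\left(5 - \frac{11}{H}\right)^{2}}{3}$
$\sqrt{L{\left(\frac{1}{233 + 227} \right)} + U{\left(-534 \right)}} = \sqrt{\left(149 + 3 \left(\frac{1}{233 + 227}\right)^{2}\right) + \frac{-121 - 13 \left(-534\right)^{2} + 110 \left(-534\right)}{3 \cdot 285156}} = \sqrt{\left(149 + 3 \left(\frac{1}{460}\right)^{2}\right) + \frac{1}{3} \cdot \frac{1}{285156} \left(-121 - 3707028 - 58740\right)} = \sqrt{\left(149 + \frac{3}{211600}\right) + \frac{1}{3} \cdot \frac{1}{285156} \left(-121 - 3707028 - 58740\right)} = \sqrt{\left(149 + 3 \cdot \frac{1}{211600}\right) + \frac{1}{3} \cdot \frac{1}{285156} \left(-3765889\right)} = \sqrt{\left(149 + \frac{3}{211600}\right) - \frac{3765889}{855468}} = \sqrt{\frac{31528403}{211600} - \frac{3765889}{855468}} = \sqrt{\frac{6543669436301}{45254257200}} = \frac{\sqrt{19631008308903}}{368460}$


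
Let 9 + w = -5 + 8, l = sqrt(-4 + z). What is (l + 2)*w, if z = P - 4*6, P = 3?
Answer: -12 - 30*I ≈ -12.0 - 30.0*I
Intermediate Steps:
z = -21 (z = 3 - 4*6 = 3 - 24 = -21)
l = 5*I (l = sqrt(-4 - 21) = sqrt(-25) = 5*I ≈ 5.0*I)
w = -6 (w = -9 + (-5 + 8) = -9 + 3 = -6)
(l + 2)*w = (5*I + 2)*(-6) = (2 + 5*I)*(-6) = -12 - 30*I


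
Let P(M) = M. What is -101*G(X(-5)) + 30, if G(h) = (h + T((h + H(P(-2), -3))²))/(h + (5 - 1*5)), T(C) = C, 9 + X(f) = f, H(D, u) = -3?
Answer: 28195/14 ≈ 2013.9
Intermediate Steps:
X(f) = -9 + f
G(h) = (h + (-3 + h)²)/h (G(h) = (h + (h - 3)²)/(h + (5 - 1*5)) = (h + (-3 + h)²)/(h + (5 - 5)) = (h + (-3 + h)²)/(h + 0) = (h + (-3 + h)²)/h)
-101*G(X(-5)) + 30 = -101*((-9 - 5) + (-3 + (-9 - 5))²)/(-9 - 5) + 30 = -101*(-14 + (-3 - 14)²)/(-14) + 30 = -(-101)*(-14 + (-17)²)/14 + 30 = -(-101)*(-14 + 289)/14 + 30 = -(-101)*275/14 + 30 = -101*(-275/14) + 30 = 27775/14 + 30 = 28195/14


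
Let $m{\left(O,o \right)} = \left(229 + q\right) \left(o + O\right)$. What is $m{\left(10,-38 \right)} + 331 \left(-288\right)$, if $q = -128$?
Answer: $-98156$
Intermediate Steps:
$m{\left(O,o \right)} = 101 O + 101 o$ ($m{\left(O,o \right)} = \left(229 - 128\right) \left(o + O\right) = 101 \left(O + o\right) = 101 O + 101 o$)
$m{\left(10,-38 \right)} + 331 \left(-288\right) = \left(101 \cdot 10 + 101 \left(-38\right)\right) + 331 \left(-288\right) = \left(1010 - 3838\right) - 95328 = -2828 - 95328 = -98156$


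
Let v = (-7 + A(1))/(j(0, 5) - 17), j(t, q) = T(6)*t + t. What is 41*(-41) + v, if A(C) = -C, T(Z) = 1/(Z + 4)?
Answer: -28569/17 ≈ -1680.5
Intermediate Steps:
T(Z) = 1/(4 + Z)
j(t, q) = 11*t/10 (j(t, q) = t/(4 + 6) + t = t/10 + t = 11*t/10)
v = 8/17 (v = (-7 - 1*1)/((11/10)*0 - 17) = (-7 - 1)/(0 - 17) = -8/(-17) = -8*(-1/17) = 8/17 ≈ 0.47059)
41*(-41) + v = 41*(-41) + 8/17 = -1681 + 8/17 = -28569/17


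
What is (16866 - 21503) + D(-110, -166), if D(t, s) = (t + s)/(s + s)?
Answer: -384802/83 ≈ -4636.2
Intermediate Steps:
D(t, s) = (s + t)/(2*s) (D(t, s) = (s + t)/((2*s)) = (s + t)*(1/(2*s)) = (s + t)/(2*s))
(16866 - 21503) + D(-110, -166) = (16866 - 21503) + (½)*(-166 - 110)/(-166) = -4637 + (½)*(-1/166)*(-276) = -4637 + 69/83 = -384802/83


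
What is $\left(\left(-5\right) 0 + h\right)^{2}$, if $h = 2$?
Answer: $4$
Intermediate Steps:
$\left(\left(-5\right) 0 + h\right)^{2} = \left(\left(-5\right) 0 + 2\right)^{2} = \left(0 + 2\right)^{2} = 2^{2} = 4$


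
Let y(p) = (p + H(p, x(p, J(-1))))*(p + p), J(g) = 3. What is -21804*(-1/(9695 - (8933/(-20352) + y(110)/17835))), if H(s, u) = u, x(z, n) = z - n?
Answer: 58624967168/26061175185 ≈ 2.2495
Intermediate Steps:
y(p) = 2*p*(-3 + 2*p) (y(p) = (p + (p - 1*3))*(p + p) = (p + (p - 3))*(2*p) = (p + (-3 + p))*(2*p) = (-3 + 2*p)*(2*p) = 2*p*(-3 + 2*p))
-21804*(-1/(9695 - (8933/(-20352) + y(110)/17835))) = -21804*(-1/(9695 - (8933/(-20352) + (2*110*(-3 + 2*110))/17835))) = -21804*(-1/(9695 - (8933*(-1/20352) + (2*110*(-3 + 220))*(1/17835)))) = -21804*(-1/(9695 - (-8933/20352 + (2*110*217)*(1/17835)))) = -21804*(-1/(9695 - (-8933/20352 + 47740*(1/17835)))) = -21804*(-1/(9695 - (-8933/20352 + 9548/3567))) = -21804*(-1/(9695 - 1*18050765/8066176)) = -21804*(-1/(9695 - 18050765/8066176)) = -21804/((-1*78183525555/8066176)) = -21804/(-78183525555/8066176) = -21804*(-8066176/78183525555) = 58624967168/26061175185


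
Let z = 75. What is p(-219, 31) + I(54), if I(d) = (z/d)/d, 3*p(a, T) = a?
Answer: -70931/972 ≈ -72.974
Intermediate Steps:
p(a, T) = a/3
I(d) = 75/d**2 (I(d) = (75/d)/d = 75/d**2)
p(-219, 31) + I(54) = (1/3)*(-219) + 75/54**2 = -73 + 75*(1/2916) = -73 + 25/972 = -70931/972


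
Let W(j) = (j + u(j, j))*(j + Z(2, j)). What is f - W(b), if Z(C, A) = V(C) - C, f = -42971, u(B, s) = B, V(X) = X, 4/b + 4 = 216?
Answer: -120705541/2809 ≈ -42971.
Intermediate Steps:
b = 1/53 (b = 4/(-4 + 216) = 4/212 = 4*(1/212) = 1/53 ≈ 0.018868)
Z(C, A) = 0 (Z(C, A) = C - C = 0)
W(j) = 2*j**2 (W(j) = (j + j)*(j + 0) = (2*j)*j = 2*j**2)
f - W(b) = -42971 - 2*(1/53)**2 = -42971 - 2/2809 = -120705541/2809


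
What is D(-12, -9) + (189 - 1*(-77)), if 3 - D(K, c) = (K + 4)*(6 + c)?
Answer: 245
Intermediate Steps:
D(K, c) = 3 - (4 + K)*(6 + c) (D(K, c) = 3 - (K + 4)*(6 + c) = 3 - (4 + K)*(6 + c))
D(-12, -9) + (189 - 1*(-77)) = (-21 - 6*(-12) - 4*(-9) - 1*(-12)*(-9)) + (189 - 1*(-77)) = (-21 + 72 + 36 - 108) + (189 + 77) = -21 + 266 = 245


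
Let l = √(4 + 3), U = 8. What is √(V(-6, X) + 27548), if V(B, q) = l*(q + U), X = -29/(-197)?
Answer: √(1069110332 + 316185*√7)/197 ≈ 166.04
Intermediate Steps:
l = √7 ≈ 2.6458
X = 29/197 (X = -29*(-1/197) = 29/197 ≈ 0.14721)
V(B, q) = √7*(8 + q) (V(B, q) = √7*(q + 8) = √7*(8 + q))
√(V(-6, X) + 27548) = √(√7*(8 + 29/197) + 27548) = √(√7*(1605/197) + 27548) = √(1605*√7/197 + 27548) = √(27548 + 1605*√7/197)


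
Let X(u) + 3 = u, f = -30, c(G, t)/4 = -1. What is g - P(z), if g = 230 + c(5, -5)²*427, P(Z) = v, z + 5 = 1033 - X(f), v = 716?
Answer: 6346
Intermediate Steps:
c(G, t) = -4 (c(G, t) = 4*(-1) = -4)
X(u) = -3 + u
z = 1061 (z = -5 + (1033 - (-3 - 30)) = -5 + (1033 - 1*(-33)) = -5 + (1033 + 33) = -5 + 1066 = 1061)
P(Z) = 716
g = 7062 (g = 230 + (-4)²*427 = 230 + 16*427 = 230 + 6832 = 7062)
g - P(z) = 7062 - 1*716 = 7062 - 716 = 6346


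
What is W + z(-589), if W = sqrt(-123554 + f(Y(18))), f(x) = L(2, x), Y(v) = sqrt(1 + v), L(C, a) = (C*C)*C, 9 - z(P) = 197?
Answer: -188 + I*sqrt(123546) ≈ -188.0 + 351.49*I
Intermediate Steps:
z(P) = -188 (z(P) = 9 - 1*197 = 9 - 197 = -188)
L(C, a) = C**3 (L(C, a) = C**2*C = C**3)
f(x) = 8 (f(x) = 2**3 = 8)
W = I*sqrt(123546) (W = sqrt(-123554 + 8) = sqrt(-123546) = I*sqrt(123546) ≈ 351.49*I)
W + z(-589) = I*sqrt(123546) - 188 = -188 + I*sqrt(123546)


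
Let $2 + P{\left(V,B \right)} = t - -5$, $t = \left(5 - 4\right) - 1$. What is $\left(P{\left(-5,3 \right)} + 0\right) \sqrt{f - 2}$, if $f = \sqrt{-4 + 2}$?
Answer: $3 \sqrt{-2 + i \sqrt{2}} \approx 1.4222 + 4.4747 i$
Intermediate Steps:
$t = 0$ ($t = 1 - 1 = 0$)
$P{\left(V,B \right)} = 3$ ($P{\left(V,B \right)} = -2 + \left(0 - -5\right) = -2 + \left(0 + 5\right) = -2 + 5 = 3$)
$f = i \sqrt{2}$ ($f = \sqrt{-2} = i \sqrt{2} \approx 1.4142 i$)
$\left(P{\left(-5,3 \right)} + 0\right) \sqrt{f - 2} = \left(3 + 0\right) \sqrt{i \sqrt{2} - 2} = 3 \sqrt{-2 + i \sqrt{2}}$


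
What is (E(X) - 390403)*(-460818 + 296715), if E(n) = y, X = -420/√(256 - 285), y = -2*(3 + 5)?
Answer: 64068929157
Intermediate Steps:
y = -16 (y = -2*8 = -16)
X = 420*I*√29/29 (X = -420*(-I*√29/29) = -(-420)*I*√29/29 = 420*I*√29/29 ≈ 77.992*I)
E(n) = -16
(E(X) - 390403)*(-460818 + 296715) = (-16 - 390403)*(-460818 + 296715) = -390419*(-164103) = 64068929157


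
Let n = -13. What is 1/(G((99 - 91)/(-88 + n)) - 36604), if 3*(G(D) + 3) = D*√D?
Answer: -339446058363/12426101858494853 + 4848*I*√202/12426101858494853 ≈ -2.7317e-5 + 5.545e-12*I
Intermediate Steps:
G(D) = -3 + D^(3/2)/3 (G(D) = -3 + (D*√D)/3 = -3 + D^(3/2)/3)
1/(G((99 - 91)/(-88 + n)) - 36604) = 1/((-3 + ((99 - 91)/(-88 - 13))^(3/2)/3) - 36604) = 1/((-3 + (8/(-101))^(3/2)/3) - 36604) = 1/((-3 + (8*(-1/101))^(3/2)/3) - 36604) = 1/((-3 + (-8/101)^(3/2)/3) - 36604) = 1/((-3 + (-16*I*√202/10201)/3) - 36604) = 1/((-3 - 16*I*√202/30603) - 36604) = 1/(-36607 - 16*I*√202/30603)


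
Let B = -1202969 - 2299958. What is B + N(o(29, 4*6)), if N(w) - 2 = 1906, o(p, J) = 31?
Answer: -3501019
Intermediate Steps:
N(w) = 1908 (N(w) = 2 + 1906 = 1908)
B = -3502927
B + N(o(29, 4*6)) = -3502927 + 1908 = -3501019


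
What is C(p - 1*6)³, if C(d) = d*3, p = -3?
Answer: -19683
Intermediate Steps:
C(d) = 3*d
C(p - 1*6)³ = (3*(-3 - 1*6))³ = (3*(-3 - 6))³ = (3*(-9))³ = (-27)³ = -19683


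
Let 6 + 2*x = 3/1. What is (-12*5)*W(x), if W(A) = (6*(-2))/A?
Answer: -480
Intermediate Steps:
x = -3/2 (x = -3 + (3/1)/2 = -3 + (3*1)/2 = -3 + (1/2)*3 = -3 + 3/2 = -3/2 ≈ -1.5000)
W(A) = -12/A
(-12*5)*W(x) = (-12*5)*(-12/(-3/2)) = -(-720)*(-2)/3 = -60*8 = -480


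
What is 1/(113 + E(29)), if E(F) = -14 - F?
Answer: 1/70 ≈ 0.014286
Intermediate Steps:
1/(113 + E(29)) = 1/(113 + (-14 - 1*29)) = 1/(113 + (-14 - 29)) = 1/(113 - 43) = 1/70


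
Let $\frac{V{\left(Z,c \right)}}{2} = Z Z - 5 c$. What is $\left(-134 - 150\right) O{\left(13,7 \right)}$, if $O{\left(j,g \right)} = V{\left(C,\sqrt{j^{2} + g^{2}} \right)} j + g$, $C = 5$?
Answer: $-186588 + 36920 \sqrt{218} \approx 3.5853 \cdot 10^{5}$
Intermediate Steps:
$V{\left(Z,c \right)} = - 10 c + 2 Z^{2}$ ($V{\left(Z,c \right)} = 2 \left(Z Z - 5 c\right) = 2 \left(Z^{2} - 5 c\right) = - 10 c + 2 Z^{2}$)
$O{\left(j,g \right)} = g + j \left(50 - 10 \sqrt{g^{2} + j^{2}}\right)$ ($O{\left(j,g \right)} = \left(- 10 \sqrt{j^{2} + g^{2}} + 2 \cdot 5^{2}\right) j + g = \left(- 10 \sqrt{g^{2} + j^{2}} + 2 \cdot 25\right) j + g = \left(- 10 \sqrt{g^{2} + j^{2}} + 50\right) j + g = \left(50 - 10 \sqrt{g^{2} + j^{2}}\right) j + g = j \left(50 - 10 \sqrt{g^{2} + j^{2}}\right) + g = g + j \left(50 - 10 \sqrt{g^{2} + j^{2}}\right)$)
$\left(-134 - 150\right) O{\left(13,7 \right)} = \left(-134 - 150\right) \left(7 - 130 \left(-5 + \sqrt{7^{2} + 13^{2}}\right)\right) = - 284 \left(7 - 130 \left(-5 + \sqrt{49 + 169}\right)\right) = - 284 \left(7 - 130 \left(-5 + \sqrt{218}\right)\right) = - 284 \left(7 + \left(650 - 130 \sqrt{218}\right)\right) = - 284 \left(657 - 130 \sqrt{218}\right) = -186588 + 36920 \sqrt{218}$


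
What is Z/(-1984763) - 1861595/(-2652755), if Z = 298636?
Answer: 580523346961/1053017994413 ≈ 0.55129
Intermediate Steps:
Z/(-1984763) - 1861595/(-2652755) = 298636/(-1984763) - 1861595/(-2652755) = 298636*(-1/1984763) - 1861595*(-1/2652755) = -298636/1984763 + 372319/530551 = 580523346961/1053017994413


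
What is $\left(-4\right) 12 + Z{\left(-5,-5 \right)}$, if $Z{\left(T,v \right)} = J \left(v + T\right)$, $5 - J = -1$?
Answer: $-108$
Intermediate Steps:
$J = 6$ ($J = 5 - -1 = 5 + 1 = 6$)
$Z{\left(T,v \right)} = 6 T + 6 v$ ($Z{\left(T,v \right)} = 6 \left(v + T\right) = 6 \left(T + v\right) = 6 T + 6 v$)
$\left(-4\right) 12 + Z{\left(-5,-5 \right)} = \left(-4\right) 12 + \left(6 \left(-5\right) + 6 \left(-5\right)\right) = -48 - 60 = -108$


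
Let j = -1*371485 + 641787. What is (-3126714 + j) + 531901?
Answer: -2324511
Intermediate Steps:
j = 270302 (j = -371485 + 641787 = 270302)
(-3126714 + j) + 531901 = (-3126714 + 270302) + 531901 = -2856412 + 531901 = -2324511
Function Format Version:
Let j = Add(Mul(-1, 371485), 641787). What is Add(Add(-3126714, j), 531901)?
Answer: -2324511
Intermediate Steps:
j = 270302 (j = Add(-371485, 641787) = 270302)
Add(Add(-3126714, j), 531901) = Add(Add(-3126714, 270302), 531901) = Add(-2856412, 531901) = -2324511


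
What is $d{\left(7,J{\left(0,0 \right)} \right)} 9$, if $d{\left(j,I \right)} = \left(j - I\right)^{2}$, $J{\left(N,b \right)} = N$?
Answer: $441$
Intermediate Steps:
$d{\left(7,J{\left(0,0 \right)} \right)} 9 = \left(0 - 7\right)^{2} \cdot 9 = \left(-7\right)^{2} \cdot 9 = 49 \cdot 9 = 441$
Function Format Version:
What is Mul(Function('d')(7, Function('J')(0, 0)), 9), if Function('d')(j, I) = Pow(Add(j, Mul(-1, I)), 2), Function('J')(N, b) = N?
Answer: 441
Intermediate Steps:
Mul(Function('d')(7, Function('J')(0, 0)), 9) = Mul(Pow(Add(0, Mul(-1, 7)), 2), 9) = Mul(Pow(Add(0, -7), 2), 9) = Mul(Pow(-7, 2), 9) = Mul(49, 9) = 441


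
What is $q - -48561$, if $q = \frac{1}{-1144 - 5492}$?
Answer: $\frac{322250795}{6636} \approx 48561.0$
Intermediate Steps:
$q = - \frac{1}{6636}$ ($q = \frac{1}{-6636} = - \frac{1}{6636} \approx -0.00015069$)
$q - -48561 = - \frac{1}{6636} - -48561 = - \frac{1}{6636} + 48561 = \frac{322250795}{6636}$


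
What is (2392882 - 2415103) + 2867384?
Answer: 2845163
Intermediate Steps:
(2392882 - 2415103) + 2867384 = -22221 + 2867384 = 2845163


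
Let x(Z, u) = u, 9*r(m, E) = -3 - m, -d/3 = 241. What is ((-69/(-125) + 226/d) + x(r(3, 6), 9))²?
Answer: 697245040144/8167640625 ≈ 85.367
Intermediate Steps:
d = -723 (d = -3*241 = -723)
r(m, E) = -⅓ - m/9 (r(m, E) = (-3 - m)/9 = -⅓ - m/9)
((-69/(-125) + 226/d) + x(r(3, 6), 9))² = ((-69/(-125) + 226/(-723)) + 9)² = ((-69*(-1/125) + 226*(-1/723)) + 9)² = ((69/125 - 226/723) + 9)² = (21637/90375 + 9)² = (835012/90375)² = 697245040144/8167640625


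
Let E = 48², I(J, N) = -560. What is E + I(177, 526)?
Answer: 1744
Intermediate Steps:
E = 2304
E + I(177, 526) = 2304 - 560 = 1744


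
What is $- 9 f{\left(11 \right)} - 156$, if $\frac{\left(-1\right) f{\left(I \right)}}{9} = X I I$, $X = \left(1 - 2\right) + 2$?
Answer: $9645$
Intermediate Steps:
$X = 1$ ($X = \left(1 - 2\right) + 2 = -1 + 2 = 1$)
$f{\left(I \right)} = - 9 I^{2}$ ($f{\left(I \right)} = - 9 \cdot 1 I I = - 9 I I = - 9 I^{2}$)
$- 9 f{\left(11 \right)} - 156 = - 9 \left(- 9 \cdot 11^{2}\right) - 156 = - 9 \left(\left(-9\right) 121\right) - 156 = \left(-9\right) \left(-1089\right) - 156 = 9801 - 156 = 9645$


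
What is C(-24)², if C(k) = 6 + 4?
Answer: 100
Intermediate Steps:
C(k) = 10
C(-24)² = 10² = 100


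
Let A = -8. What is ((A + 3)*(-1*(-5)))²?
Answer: 625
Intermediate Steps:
((A + 3)*(-1*(-5)))² = ((-8 + 3)*(-1*(-5)))² = (-5*5)² = (-25)² = 625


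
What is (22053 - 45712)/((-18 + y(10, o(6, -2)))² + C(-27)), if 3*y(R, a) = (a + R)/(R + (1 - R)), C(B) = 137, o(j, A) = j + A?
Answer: -212931/2833 ≈ -75.161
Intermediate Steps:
o(j, A) = A + j
y(R, a) = R/3 + a/3 (y(R, a) = ((a + R)/(R + (1 - R)))/3 = ((R + a)/1)/3 = ((R + a)*1)/3 = (R + a)/3 = R/3 + a/3)
(22053 - 45712)/((-18 + y(10, o(6, -2)))² + C(-27)) = (22053 - 45712)/((-18 + ((⅓)*10 + (-2 + 6)/3))² + 137) = -23659/((-18 + (10/3 + (⅓)*4))² + 137) = -23659/((-18 + (10/3 + 4/3))² + 137) = -23659/((-18 + 14/3)² + 137) = -23659/((-40/3)² + 137) = -23659/(1600/9 + 137) = -23659/2833/9 = -23659*9/2833 = -212931/2833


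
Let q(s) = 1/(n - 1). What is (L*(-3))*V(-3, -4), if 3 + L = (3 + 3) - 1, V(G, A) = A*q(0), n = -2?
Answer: -8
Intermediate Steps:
q(s) = -⅓ (q(s) = 1/(-2 - 1) = 1/(-3) = -⅓)
V(G, A) = -A/3 (V(G, A) = A*(-⅓) = -A/3)
L = 2 (L = -3 + ((3 + 3) - 1) = -3 + (6 - 1) = -3 + 5 = 2)
(L*(-3))*V(-3, -4) = (2*(-3))*(-⅓*(-4)) = -6*4/3 = -8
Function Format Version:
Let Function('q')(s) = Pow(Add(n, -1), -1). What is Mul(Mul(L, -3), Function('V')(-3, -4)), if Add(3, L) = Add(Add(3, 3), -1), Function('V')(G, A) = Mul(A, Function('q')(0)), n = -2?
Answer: -8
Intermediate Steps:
Function('q')(s) = Rational(-1, 3) (Function('q')(s) = Pow(Add(-2, -1), -1) = Pow(-3, -1) = Rational(-1, 3))
Function('V')(G, A) = Mul(Rational(-1, 3), A) (Function('V')(G, A) = Mul(A, Rational(-1, 3)) = Mul(Rational(-1, 3), A))
L = 2 (L = Add(-3, Add(Add(3, 3), -1)) = Add(-3, Add(6, -1)) = Add(-3, 5) = 2)
Mul(Mul(L, -3), Function('V')(-3, -4)) = Mul(Mul(2, -3), Mul(Rational(-1, 3), -4)) = Mul(-6, Rational(4, 3)) = -8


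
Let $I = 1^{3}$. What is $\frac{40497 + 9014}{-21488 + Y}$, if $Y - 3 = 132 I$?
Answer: $- \frac{49511}{21353} \approx -2.3187$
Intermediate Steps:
$I = 1$
$Y = 135$ ($Y = 3 + 132 \cdot 1 = 3 + 132 = 135$)
$\frac{40497 + 9014}{-21488 + Y} = \frac{40497 + 9014}{-21488 + 135} = \frac{49511}{-21353} = 49511 \left(- \frac{1}{21353}\right) = - \frac{49511}{21353}$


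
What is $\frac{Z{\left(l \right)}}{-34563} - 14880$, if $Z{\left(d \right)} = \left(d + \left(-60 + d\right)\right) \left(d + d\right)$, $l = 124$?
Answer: $- \frac{514344064}{34563} \approx -14881.0$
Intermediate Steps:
$Z{\left(d \right)} = 2 d \left(-60 + 2 d\right)$ ($Z{\left(d \right)} = \left(-60 + 2 d\right) 2 d = 2 d \left(-60 + 2 d\right)$)
$\frac{Z{\left(l \right)}}{-34563} - 14880 = \frac{4 \cdot 124 \left(-30 + 124\right)}{-34563} - 14880 = 4 \cdot 124 \cdot 94 \left(- \frac{1}{34563}\right) - 14880 = 46624 \left(- \frac{1}{34563}\right) - 14880 = - \frac{46624}{34563} - 14880 = - \frac{514344064}{34563}$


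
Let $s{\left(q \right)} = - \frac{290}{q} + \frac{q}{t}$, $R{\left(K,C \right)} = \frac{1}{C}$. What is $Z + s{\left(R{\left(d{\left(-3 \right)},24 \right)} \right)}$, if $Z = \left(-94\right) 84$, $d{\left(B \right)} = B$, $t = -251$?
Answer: $- \frac{89492545}{6024} \approx -14856.0$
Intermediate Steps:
$s{\left(q \right)} = - \frac{290}{q} - \frac{q}{251}$ ($s{\left(q \right)} = - \frac{290}{q} + \frac{q}{-251} = - \frac{290}{q} + q \left(- \frac{1}{251}\right) = - \frac{290}{q} - \frac{q}{251}$)
$Z = -7896$
$Z + s{\left(R{\left(d{\left(-3 \right)},24 \right)} \right)} = -7896 - \left(6960 + \frac{1}{6024}\right) = -7896 - \left(\frac{1}{6024} + 290 \frac{1}{\frac{1}{24}}\right) = -7896 - \frac{41927041}{6024} = - \frac{89492545}{6024}$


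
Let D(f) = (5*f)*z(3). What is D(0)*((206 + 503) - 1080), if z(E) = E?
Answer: 0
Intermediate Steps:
D(f) = 15*f (D(f) = (5*f)*3 = 15*f)
D(0)*((206 + 503) - 1080) = (15*0)*((206 + 503) - 1080) = 0*(709 - 1080) = 0*(-371) = 0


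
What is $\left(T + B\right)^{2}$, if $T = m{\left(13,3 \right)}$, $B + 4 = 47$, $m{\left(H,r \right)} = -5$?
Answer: $1444$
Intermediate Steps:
$B = 43$ ($B = -4 + 47 = 43$)
$T = -5$
$\left(T + B\right)^{2} = \left(-5 + 43\right)^{2} = 38^{2} = 1444$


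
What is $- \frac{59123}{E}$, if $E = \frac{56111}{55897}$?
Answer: $- \frac{3304798331}{56111} \approx -58898.0$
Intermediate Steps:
$E = \frac{56111}{55897}$ ($E = 56111 \cdot \frac{1}{55897} = \frac{56111}{55897} \approx 1.0038$)
$- \frac{59123}{E} = - \frac{59123}{\frac{56111}{55897}} = \left(-59123\right) \frac{55897}{56111} = - \frac{3304798331}{56111}$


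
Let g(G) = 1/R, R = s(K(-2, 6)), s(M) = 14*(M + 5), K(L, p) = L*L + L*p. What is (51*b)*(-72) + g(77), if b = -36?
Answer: 5552063/42 ≈ 1.3219e+5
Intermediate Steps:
K(L, p) = L² + L*p
s(M) = 70 + 14*M (s(M) = 14*(5 + M) = 70 + 14*M)
R = -42 (R = 70 + 14*(-2*(-2 + 6)) = 70 + 14*(-2*4) = 70 + 14*(-8) = 70 - 112 = -42)
g(G) = -1/42 (g(G) = 1/(-42) = -1/42)
(51*b)*(-72) + g(77) = (51*(-36))*(-72) - 1/42 = -1836*(-72) - 1/42 = 132192 - 1/42 = 5552063/42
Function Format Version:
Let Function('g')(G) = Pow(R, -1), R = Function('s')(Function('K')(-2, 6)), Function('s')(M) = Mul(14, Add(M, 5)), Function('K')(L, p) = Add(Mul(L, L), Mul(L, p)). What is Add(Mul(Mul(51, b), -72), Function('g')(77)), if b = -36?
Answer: Rational(5552063, 42) ≈ 1.3219e+5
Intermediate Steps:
Function('K')(L, p) = Add(Pow(L, 2), Mul(L, p))
Function('s')(M) = Add(70, Mul(14, M)) (Function('s')(M) = Mul(14, Add(5, M)) = Add(70, Mul(14, M)))
R = -42 (R = Add(70, Mul(14, Mul(-2, Add(-2, 6)))) = Add(70, Mul(14, Mul(-2, 4))) = Add(70, Mul(14, -8)) = Add(70, -112) = -42)
Function('g')(G) = Rational(-1, 42) (Function('g')(G) = Pow(-42, -1) = Rational(-1, 42))
Add(Mul(Mul(51, b), -72), Function('g')(77)) = Add(Mul(Mul(51, -36), -72), Rational(-1, 42)) = Add(Mul(-1836, -72), Rational(-1, 42)) = Add(132192, Rational(-1, 42)) = Rational(5552063, 42)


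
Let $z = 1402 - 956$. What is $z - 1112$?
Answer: $-666$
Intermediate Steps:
$z = 446$ ($z = 1402 - 956 = 446$)
$z - 1112 = 446 - 1112 = -666$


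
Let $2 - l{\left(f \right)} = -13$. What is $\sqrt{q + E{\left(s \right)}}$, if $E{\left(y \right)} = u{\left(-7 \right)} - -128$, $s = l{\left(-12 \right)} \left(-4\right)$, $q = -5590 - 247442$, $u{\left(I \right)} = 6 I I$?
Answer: $i \sqrt{252610} \approx 502.6 i$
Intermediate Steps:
$u{\left(I \right)} = 6 I^{2}$
$q = -253032$ ($q = -5590 - 247442 = -253032$)
$l{\left(f \right)} = 15$ ($l{\left(f \right)} = 2 - -13 = 2 + 13 = 15$)
$s = -60$ ($s = 15 \left(-4\right) = -60$)
$E{\left(y \right)} = 422$ ($E{\left(y \right)} = 6 \left(-7\right)^{2} - -128 = 6 \cdot 49 + 128 = 294 + 128 = 422$)
$\sqrt{q + E{\left(s \right)}} = \sqrt{-253032 + 422} = \sqrt{-252610} = i \sqrt{252610}$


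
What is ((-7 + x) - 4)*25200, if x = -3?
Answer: -352800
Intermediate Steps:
((-7 + x) - 4)*25200 = ((-7 - 3) - 4)*25200 = (-10 - 4)*25200 = -14*25200 = -352800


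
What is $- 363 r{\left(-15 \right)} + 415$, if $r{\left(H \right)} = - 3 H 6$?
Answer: $-97595$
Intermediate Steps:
$r{\left(H \right)} = - 18 H$
$- 363 r{\left(-15 \right)} + 415 = - 363 \left(\left(-18\right) \left(-15\right)\right) + 415 = \left(-363\right) 270 + 415 = -98010 + 415 = -97595$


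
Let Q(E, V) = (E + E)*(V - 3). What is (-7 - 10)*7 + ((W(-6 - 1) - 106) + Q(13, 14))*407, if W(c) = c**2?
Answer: 93084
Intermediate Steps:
Q(E, V) = 2*E*(-3 + V) (Q(E, V) = (2*E)*(-3 + V) = 2*E*(-3 + V))
(-7 - 10)*7 + ((W(-6 - 1) - 106) + Q(13, 14))*407 = (-7 - 10)*7 + (((-6 - 1)**2 - 106) + 2*13*(-3 + 14))*407 = -17*7 + (((-7)**2 - 106) + 2*13*11)*407 = -119 + ((49 - 106) + 286)*407 = -119 + (-57 + 286)*407 = -119 + 229*407 = -119 + 93203 = 93084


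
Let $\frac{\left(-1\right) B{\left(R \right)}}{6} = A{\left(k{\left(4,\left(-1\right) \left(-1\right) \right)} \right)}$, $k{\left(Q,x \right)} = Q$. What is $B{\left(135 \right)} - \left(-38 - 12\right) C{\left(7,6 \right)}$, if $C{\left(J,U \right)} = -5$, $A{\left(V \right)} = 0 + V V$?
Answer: $-346$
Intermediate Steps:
$A{\left(V \right)} = V^{2}$ ($A{\left(V \right)} = 0 + V^{2} = V^{2}$)
$B{\left(R \right)} = -96$ ($B{\left(R \right)} = - 6 \cdot 4^{2} = \left(-6\right) 16 = -96$)
$B{\left(135 \right)} - \left(-38 - 12\right) C{\left(7,6 \right)} = -96 - \left(-38 - 12\right) \left(-5\right) = -96 - \left(-50\right) \left(-5\right) = -96 - 250 = -346$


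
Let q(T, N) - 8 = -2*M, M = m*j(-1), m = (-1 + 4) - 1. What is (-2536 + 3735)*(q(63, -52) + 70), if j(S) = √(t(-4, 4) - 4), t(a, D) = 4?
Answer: 93522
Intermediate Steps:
m = 2 (m = 3 - 1 = 2)
j(S) = 0 (j(S) = √(4 - 4) = √0 = 0)
M = 0 (M = 2*0 = 0)
q(T, N) = 8 (q(T, N) = 8 - 2*0 = 8 + 0 = 8)
(-2536 + 3735)*(q(63, -52) + 70) = (-2536 + 3735)*(8 + 70) = 1199*78 = 93522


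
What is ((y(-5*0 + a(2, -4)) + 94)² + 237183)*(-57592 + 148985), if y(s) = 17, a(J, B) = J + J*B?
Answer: 22802919072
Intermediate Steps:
a(J, B) = J + B*J
((y(-5*0 + a(2, -4)) + 94)² + 237183)*(-57592 + 148985) = ((17 + 94)² + 237183)*(-57592 + 148985) = (111² + 237183)*91393 = (12321 + 237183)*91393 = 249504*91393 = 22802919072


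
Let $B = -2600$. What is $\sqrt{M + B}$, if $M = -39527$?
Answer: $i \sqrt{42127} \approx 205.25 i$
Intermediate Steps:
$\sqrt{M + B} = \sqrt{-39527 - 2600} = \sqrt{-42127} = i \sqrt{42127}$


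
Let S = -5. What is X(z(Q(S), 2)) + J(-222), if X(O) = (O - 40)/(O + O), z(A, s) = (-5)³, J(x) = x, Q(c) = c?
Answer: -11067/50 ≈ -221.34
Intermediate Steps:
z(A, s) = -125
X(O) = (-40 + O)/(2*O) (X(O) = (-40 + O)/((2*O)) = (-40 + O)*(1/(2*O)) = (-40 + O)/(2*O))
X(z(Q(S), 2)) + J(-222) = (½)*(-40 - 125)/(-125) - 222 = (½)*(-1/125)*(-165) - 222 = 33/50 - 222 = -11067/50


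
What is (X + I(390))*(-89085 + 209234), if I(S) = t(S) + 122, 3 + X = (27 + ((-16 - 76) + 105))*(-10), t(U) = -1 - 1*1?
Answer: -34002167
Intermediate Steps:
t(U) = -2 (t(U) = -1 - 1 = -2)
X = -403 (X = -3 + (27 + ((-16 - 76) + 105))*(-10) = -3 + (27 + (-92 + 105))*(-10) = -3 + (27 + 13)*(-10) = -3 + 40*(-10) = -3 - 400 = -403)
I(S) = 120 (I(S) = -2 + 122 = 120)
(X + I(390))*(-89085 + 209234) = (-403 + 120)*(-89085 + 209234) = -283*120149 = -34002167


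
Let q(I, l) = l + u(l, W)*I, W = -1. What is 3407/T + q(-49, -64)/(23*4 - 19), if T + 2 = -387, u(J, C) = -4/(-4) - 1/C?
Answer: -311729/28397 ≈ -10.978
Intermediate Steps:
u(J, C) = 1 - 1/C (u(J, C) = -4*(-1/4) - 1/C = 1 - 1/C)
q(I, l) = l + 2*I (q(I, l) = l + ((-1 - 1)/(-1))*I = l + (-1*(-2))*I = l + 2*I)
T = -389 (T = -2 - 387 = -389)
3407/T + q(-49, -64)/(23*4 - 19) = 3407/(-389) + (-64 + 2*(-49))/(23*4 - 19) = 3407*(-1/389) + (-64 - 98)/(92 - 19) = -3407/389 - 162/73 = -311729/28397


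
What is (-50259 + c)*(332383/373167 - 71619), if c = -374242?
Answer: 11345007838769990/373167 ≈ 3.0402e+10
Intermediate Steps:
(-50259 + c)*(332383/373167 - 71619) = (-50259 - 374242)*(332383/373167 - 71619) = -424501*(332383*(1/373167) - 71619) = -424501*(332383/373167 - 71619) = -424501*(-26725514990/373167) = 11345007838769990/373167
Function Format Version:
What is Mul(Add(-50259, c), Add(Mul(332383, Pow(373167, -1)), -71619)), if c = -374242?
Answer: Rational(11345007838769990, 373167) ≈ 3.0402e+10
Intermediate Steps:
Mul(Add(-50259, c), Add(Mul(332383, Pow(373167, -1)), -71619)) = Mul(Add(-50259, -374242), Add(Mul(332383, Pow(373167, -1)), -71619)) = Mul(-424501, Add(Mul(332383, Rational(1, 373167)), -71619)) = Mul(-424501, Add(Rational(332383, 373167), -71619)) = Mul(-424501, Rational(-26725514990, 373167)) = Rational(11345007838769990, 373167)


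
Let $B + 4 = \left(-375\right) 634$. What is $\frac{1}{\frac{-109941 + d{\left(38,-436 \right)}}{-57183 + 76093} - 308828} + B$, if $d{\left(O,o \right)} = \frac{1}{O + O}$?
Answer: $- \frac{21105118445132878}{88768720799} \approx -2.3775 \cdot 10^{5}$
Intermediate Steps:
$B = -237754$ ($B = -4 - 237750 = -237754$)
$d{\left(O,o \right)} = \frac{1}{2 O}$
$\frac{1}{\frac{-109941 + d{\left(38,-436 \right)}}{-57183 + 76093} - 308828} + B = \frac{1}{\frac{-109941 + \frac{1}{2 \cdot 38}}{-57183 + 76093} - 308828} - 237754 = \frac{1}{\frac{-109941 + \frac{1}{2} \cdot \frac{1}{38}}{18910} - 308828} - 237754 = \frac{1}{\left(-109941 + \frac{1}{76}\right) \frac{1}{18910} - 308828} - 237754 = \frac{1}{\left(- \frac{8355515}{76}\right) \frac{1}{18910} - 308828} - 237754 = \frac{1}{- \frac{1671103}{287432} - 308828} - 237754 = \frac{1}{- \frac{88768720799}{287432}} - 237754 = - \frac{287432}{88768720799} - 237754 = - \frac{21105118445132878}{88768720799}$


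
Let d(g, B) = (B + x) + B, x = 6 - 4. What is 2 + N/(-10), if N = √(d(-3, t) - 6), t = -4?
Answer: 2 - I*√3/5 ≈ 2.0 - 0.34641*I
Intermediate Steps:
x = 2
d(g, B) = 2 + 2*B (d(g, B) = (B + 2) + B = (2 + B) + B = 2 + 2*B)
N = 2*I*√3 (N = √((2 + 2*(-4)) - 6) = √((2 - 8) - 6) = √(-6 - 6) = √(-12) = 2*I*√3 ≈ 3.4641*I)
2 + N/(-10) = 2 + (2*I*√3)/(-10) = 2 + (2*I*√3)*(-⅒) = 2 - I*√3/5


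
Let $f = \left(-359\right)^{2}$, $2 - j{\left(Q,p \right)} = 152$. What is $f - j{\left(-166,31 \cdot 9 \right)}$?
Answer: $129031$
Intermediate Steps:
$j{\left(Q,p \right)} = -150$ ($j{\left(Q,p \right)} = 2 - 152 = -150$)
$f = 128881$
$f - j{\left(-166,31 \cdot 9 \right)} = 128881 - -150 = 128881 + 150 = 129031$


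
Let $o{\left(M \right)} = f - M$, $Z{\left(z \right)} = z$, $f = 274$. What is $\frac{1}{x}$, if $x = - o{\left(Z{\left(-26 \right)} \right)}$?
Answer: $- \frac{1}{300} \approx -0.0033333$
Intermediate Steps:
$o{\left(M \right)} = 274 - M$
$x = -300$ ($x = - (274 - -26) = - (274 + 26) = \left(-1\right) 300 = -300$)
$\frac{1}{x} = \frac{1}{-300} = - \frac{1}{300}$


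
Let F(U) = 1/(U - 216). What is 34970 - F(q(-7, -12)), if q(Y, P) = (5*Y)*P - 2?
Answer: 7063939/202 ≈ 34970.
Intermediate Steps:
q(Y, P) = -2 + 5*P*Y (q(Y, P) = 5*P*Y - 2 = -2 + 5*P*Y)
F(U) = 1/(-216 + U)
34970 - F(q(-7, -12)) = 34970 - 1/(-216 + (-2 + 5*(-12)*(-7))) = 34970 - 1/(-216 + (-2 + 420)) = 34970 - 1/(-216 + 418) = 34970 - 1/202 = 7063939/202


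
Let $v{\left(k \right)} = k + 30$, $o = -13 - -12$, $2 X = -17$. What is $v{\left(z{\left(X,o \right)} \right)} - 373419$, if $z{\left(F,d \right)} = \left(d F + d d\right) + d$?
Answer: $- \frac{746761}{2} \approx -3.7338 \cdot 10^{5}$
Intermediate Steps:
$X = - \frac{17}{2}$ ($X = \frac{1}{2} \left(-17\right) = - \frac{17}{2} \approx -8.5$)
$o = -1$ ($o = -13 + 12 = -1$)
$z{\left(F,d \right)} = d + d^{2} + F d$ ($z{\left(F,d \right)} = \left(F d + d^{2}\right) + d = \left(d^{2} + F d\right) + d = d + d^{2} + F d$)
$v{\left(k \right)} = 30 + k$
$v{\left(z{\left(X,o \right)} \right)} - 373419 = \left(30 - \left(1 - \frac{17}{2} - 1\right)\right) - 373419 = \left(30 - - \frac{17}{2}\right) - 373419 = \left(30 + \frac{17}{2}\right) - 373419 = \frac{77}{2} - 373419 = - \frac{746761}{2}$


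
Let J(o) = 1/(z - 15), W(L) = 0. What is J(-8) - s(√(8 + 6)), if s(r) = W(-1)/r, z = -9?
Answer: -1/24 ≈ -0.041667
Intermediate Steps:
s(r) = 0 (s(r) = 0/r = 0)
J(o) = -1/24 (J(o) = 1/(-9 - 15) = 1/(-24) = -1/24)
J(-8) - s(√(8 + 6)) = -1/24 - 1*0 = -1/24 + 0 = -1/24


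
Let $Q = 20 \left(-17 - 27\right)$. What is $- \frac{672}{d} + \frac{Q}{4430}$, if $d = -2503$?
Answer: $\frac{77432}{1108829} \approx 0.069832$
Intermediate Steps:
$Q = -880$ ($Q = 20 \left(-44\right) = -880$)
$- \frac{672}{d} + \frac{Q}{4430} = - \frac{672}{-2503} - \frac{880}{4430} = \left(-672\right) \left(- \frac{1}{2503}\right) - \frac{88}{443} = \frac{672}{2503} - \frac{88}{443} = \frac{77432}{1108829}$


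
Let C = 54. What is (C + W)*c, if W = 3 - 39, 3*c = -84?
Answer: -504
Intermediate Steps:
c = -28 (c = (⅓)*(-84) = -28)
W = -36
(C + W)*c = (54 - 36)*(-28) = 18*(-28) = -504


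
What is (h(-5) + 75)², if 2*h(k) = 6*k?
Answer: 3600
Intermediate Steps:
h(k) = 3*k (h(k) = (6*k)/2 = 3*k)
(h(-5) + 75)² = (3*(-5) + 75)² = (-15 + 75)² = 60² = 3600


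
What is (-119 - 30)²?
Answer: 22201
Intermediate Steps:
(-119 - 30)² = (-149)² = 22201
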